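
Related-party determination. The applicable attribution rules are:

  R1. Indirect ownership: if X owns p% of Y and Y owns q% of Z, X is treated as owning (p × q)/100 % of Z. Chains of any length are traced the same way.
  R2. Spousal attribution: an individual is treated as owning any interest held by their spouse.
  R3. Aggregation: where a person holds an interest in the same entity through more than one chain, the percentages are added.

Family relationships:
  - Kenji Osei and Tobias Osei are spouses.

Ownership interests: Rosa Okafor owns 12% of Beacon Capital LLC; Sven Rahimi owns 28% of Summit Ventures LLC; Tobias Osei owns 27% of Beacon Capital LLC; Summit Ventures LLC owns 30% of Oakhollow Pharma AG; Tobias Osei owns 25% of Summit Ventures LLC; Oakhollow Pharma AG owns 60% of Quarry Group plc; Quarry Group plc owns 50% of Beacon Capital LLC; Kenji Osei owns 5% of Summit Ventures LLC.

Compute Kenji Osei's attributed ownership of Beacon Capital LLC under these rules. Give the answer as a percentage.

By spousal attribution (R2), Kenji Osei is treated as also owning Tobias Osei's interest in Summit Ventures LLC, giving 5% + 25% = 30%.
By spousal attribution (R2), Kenji Osei is treated as owning Tobias Osei's 27% interest in Beacon Capital LLC.
Chain via Summit Ventures LLC → Oakhollow Pharma AG → Quarry Group plc (R1): 30% × 30% × 60% × 50% = 2.7% of Beacon Capital LLC.
Direct interest in Beacon Capital LLC: 27%.
Aggregating (R3): 2.7% + 27% = 29.7%.

29.7%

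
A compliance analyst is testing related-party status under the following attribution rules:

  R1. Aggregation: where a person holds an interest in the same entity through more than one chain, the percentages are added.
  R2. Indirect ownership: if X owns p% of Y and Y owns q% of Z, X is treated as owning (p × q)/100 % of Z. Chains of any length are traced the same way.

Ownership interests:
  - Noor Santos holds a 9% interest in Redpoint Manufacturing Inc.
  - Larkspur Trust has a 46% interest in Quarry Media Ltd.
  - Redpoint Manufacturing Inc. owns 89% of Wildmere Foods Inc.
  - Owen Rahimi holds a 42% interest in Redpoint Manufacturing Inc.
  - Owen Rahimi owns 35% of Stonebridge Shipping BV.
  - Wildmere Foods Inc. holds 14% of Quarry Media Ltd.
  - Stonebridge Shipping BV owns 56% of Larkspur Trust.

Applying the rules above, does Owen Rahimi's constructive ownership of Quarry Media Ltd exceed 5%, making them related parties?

Yes

Chain via Redpoint Manufacturing Inc. → Wildmere Foods Inc. (R2): 42% × 89% × 14% = 5.2332% of Quarry Media Ltd.
Chain via Stonebridge Shipping BV → Larkspur Trust (R2): 35% × 56% × 46% = 9.016% of Quarry Media Ltd.
Aggregating (R1): 5.2332% + 9.016% = 14.2492%.
14.2492% exceeds the 5% threshold, so Owen is a related party to Quarry Media Ltd.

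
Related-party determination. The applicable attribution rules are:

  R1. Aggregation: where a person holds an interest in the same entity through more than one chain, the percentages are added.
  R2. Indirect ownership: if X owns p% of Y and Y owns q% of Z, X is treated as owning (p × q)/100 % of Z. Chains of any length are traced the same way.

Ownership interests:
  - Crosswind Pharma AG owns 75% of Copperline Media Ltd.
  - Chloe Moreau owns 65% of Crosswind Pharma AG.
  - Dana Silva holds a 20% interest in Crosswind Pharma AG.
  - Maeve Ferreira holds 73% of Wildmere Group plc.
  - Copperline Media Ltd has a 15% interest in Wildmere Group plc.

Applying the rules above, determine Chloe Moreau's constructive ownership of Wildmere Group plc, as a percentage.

7.3125%

Chain via Crosswind Pharma AG → Copperline Media Ltd (R2): 65% × 75% × 15% = 7.3125% of Wildmere Group plc.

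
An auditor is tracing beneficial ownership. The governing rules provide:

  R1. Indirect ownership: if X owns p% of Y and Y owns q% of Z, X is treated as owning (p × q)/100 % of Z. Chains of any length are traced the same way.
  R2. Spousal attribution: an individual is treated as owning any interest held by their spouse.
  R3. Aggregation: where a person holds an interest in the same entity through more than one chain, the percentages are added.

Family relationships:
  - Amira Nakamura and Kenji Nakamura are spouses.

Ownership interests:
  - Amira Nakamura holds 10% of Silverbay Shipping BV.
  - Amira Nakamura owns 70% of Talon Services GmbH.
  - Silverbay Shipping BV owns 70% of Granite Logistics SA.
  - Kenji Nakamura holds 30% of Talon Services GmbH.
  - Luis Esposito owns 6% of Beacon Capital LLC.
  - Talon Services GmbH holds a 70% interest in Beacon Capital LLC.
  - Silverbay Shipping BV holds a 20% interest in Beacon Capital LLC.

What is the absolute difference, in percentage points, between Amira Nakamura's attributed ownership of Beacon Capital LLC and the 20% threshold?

52

By spousal attribution (R2), Amira Nakamura is treated as also owning Kenji Nakamura's interest in Talon Services GmbH, giving 70% + 30% = 100%.
Chain via Silverbay Shipping BV (R1): 10% × 20% = 2% of Beacon Capital LLC.
Chain via Talon Services GmbH (R1): 100% × 70% = 70% of Beacon Capital LLC.
Aggregating (R3): 2% + 70% = 72%.
72% exceeds the 20% threshold by 52 percentage points.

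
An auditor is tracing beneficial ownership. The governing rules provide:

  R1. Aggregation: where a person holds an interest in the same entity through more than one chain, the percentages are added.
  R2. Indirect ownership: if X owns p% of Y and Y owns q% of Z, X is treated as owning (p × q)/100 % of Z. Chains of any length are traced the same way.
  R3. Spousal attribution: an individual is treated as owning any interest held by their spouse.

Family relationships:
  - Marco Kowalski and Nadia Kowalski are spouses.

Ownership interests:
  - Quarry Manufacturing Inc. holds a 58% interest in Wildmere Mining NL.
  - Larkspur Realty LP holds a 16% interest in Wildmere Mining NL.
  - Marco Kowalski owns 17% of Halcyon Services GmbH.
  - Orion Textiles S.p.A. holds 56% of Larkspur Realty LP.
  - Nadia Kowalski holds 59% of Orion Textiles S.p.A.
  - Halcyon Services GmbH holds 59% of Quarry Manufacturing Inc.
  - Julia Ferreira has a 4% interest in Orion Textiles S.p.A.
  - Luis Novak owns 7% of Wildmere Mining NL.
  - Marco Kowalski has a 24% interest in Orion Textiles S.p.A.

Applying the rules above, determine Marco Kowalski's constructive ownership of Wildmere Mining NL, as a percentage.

13.2542%

By spousal attribution (R3), Marco Kowalski is treated as also owning Nadia Kowalski's interest in Orion Textiles S.p.A, giving 24% + 59% = 83%.
Chain via Halcyon Services GmbH → Quarry Manufacturing Inc. (R2): 17% × 59% × 58% = 5.8174% of Wildmere Mining NL.
Chain via Orion Textiles S.p.A. → Larkspur Realty LP (R2): 83% × 56% × 16% = 7.4368% of Wildmere Mining NL.
Aggregating (R1): 5.8174% + 7.4368% = 13.2542%.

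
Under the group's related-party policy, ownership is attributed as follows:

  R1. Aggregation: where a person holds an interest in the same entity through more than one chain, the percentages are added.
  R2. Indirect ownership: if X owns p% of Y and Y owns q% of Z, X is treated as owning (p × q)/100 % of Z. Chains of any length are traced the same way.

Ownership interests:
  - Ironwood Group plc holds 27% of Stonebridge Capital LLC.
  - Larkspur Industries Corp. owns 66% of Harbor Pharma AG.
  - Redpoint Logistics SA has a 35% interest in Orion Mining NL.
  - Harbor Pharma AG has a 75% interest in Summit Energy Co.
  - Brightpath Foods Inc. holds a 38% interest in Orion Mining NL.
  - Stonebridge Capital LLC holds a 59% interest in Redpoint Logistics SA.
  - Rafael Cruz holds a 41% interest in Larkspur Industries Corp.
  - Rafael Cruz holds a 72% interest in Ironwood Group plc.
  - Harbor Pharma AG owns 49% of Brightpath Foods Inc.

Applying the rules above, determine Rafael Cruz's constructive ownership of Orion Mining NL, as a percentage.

Chain via Ironwood Group plc → Stonebridge Capital LLC → Redpoint Logistics SA (R2): 72% × 27% × 59% × 35% = 4.01436% of Orion Mining NL.
Chain via Larkspur Industries Corp. → Harbor Pharma AG → Brightpath Foods Inc. (R2): 41% × 66% × 49% × 38% = 5.038572% of Orion Mining NL.
Aggregating (R1): 4.01436% + 5.038572% = 9.052932%.

9.052932%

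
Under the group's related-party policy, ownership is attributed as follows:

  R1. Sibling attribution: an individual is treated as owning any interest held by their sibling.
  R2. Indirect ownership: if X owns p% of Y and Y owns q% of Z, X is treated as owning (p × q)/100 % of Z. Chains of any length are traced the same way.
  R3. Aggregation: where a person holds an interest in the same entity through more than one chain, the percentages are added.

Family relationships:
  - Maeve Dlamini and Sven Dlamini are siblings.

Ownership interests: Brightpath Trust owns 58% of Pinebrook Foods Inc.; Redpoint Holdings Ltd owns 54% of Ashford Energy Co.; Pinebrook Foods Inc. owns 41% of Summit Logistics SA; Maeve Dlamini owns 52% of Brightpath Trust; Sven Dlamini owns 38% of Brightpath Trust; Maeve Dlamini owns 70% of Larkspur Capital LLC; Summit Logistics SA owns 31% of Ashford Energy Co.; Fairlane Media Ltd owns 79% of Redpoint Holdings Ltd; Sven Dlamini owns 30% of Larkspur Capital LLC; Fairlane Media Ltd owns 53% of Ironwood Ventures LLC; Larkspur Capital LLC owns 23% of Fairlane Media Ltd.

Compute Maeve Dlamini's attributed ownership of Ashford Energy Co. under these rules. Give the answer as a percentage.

By sibling attribution (R1), Maeve Dlamini is treated as also owning Sven Dlamini's interest in Larkspur Capital LLC, giving 70% + 30% = 100%.
By sibling attribution (R1), Maeve Dlamini is treated as also owning Sven Dlamini's interest in Brightpath Trust, giving 52% + 38% = 90%.
Chain via Larkspur Capital LLC → Fairlane Media Ltd → Redpoint Holdings Ltd (R2): 100% × 23% × 79% × 54% = 9.8118% of Ashford Energy Co.
Chain via Brightpath Trust → Pinebrook Foods Inc. → Summit Logistics SA (R2): 90% × 58% × 41% × 31% = 6.63462% of Ashford Energy Co.
Aggregating (R3): 9.8118% + 6.63462% = 16.44642%.

16.44642%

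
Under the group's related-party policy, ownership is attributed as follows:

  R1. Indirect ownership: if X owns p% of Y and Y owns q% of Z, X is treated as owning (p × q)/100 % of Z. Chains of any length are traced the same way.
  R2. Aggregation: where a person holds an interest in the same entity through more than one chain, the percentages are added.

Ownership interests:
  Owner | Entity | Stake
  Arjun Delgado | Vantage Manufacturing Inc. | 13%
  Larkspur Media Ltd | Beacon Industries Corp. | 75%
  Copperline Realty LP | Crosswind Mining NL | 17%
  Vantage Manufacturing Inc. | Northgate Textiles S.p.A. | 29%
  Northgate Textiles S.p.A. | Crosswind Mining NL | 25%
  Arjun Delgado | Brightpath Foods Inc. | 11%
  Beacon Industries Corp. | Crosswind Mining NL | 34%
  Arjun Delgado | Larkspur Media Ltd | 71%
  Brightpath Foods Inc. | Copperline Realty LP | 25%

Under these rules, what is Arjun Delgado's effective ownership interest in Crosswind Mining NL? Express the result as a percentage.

Chain via Vantage Manufacturing Inc. → Northgate Textiles S.p.A. (R1): 13% × 29% × 25% = 0.9425% of Crosswind Mining NL.
Chain via Brightpath Foods Inc. → Copperline Realty LP (R1): 11% × 25% × 17% = 0.4675% of Crosswind Mining NL.
Chain via Larkspur Media Ltd → Beacon Industries Corp. (R1): 71% × 75% × 34% = 18.105% of Crosswind Mining NL.
Aggregating (R2): 0.9425% + 0.4675% + 18.105% = 19.515%.

19.515%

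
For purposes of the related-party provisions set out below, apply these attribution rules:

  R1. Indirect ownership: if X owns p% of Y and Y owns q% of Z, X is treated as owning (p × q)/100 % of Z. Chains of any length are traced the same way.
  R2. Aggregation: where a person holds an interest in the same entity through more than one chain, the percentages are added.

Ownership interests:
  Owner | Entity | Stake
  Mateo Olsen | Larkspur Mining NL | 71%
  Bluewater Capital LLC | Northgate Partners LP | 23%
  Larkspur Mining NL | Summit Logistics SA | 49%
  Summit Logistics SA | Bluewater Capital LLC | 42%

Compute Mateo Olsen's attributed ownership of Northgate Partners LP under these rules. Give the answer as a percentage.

Chain via Larkspur Mining NL → Summit Logistics SA → Bluewater Capital LLC (R1): 71% × 49% × 42% × 23% = 3.360714% of Northgate Partners LP.

3.360714%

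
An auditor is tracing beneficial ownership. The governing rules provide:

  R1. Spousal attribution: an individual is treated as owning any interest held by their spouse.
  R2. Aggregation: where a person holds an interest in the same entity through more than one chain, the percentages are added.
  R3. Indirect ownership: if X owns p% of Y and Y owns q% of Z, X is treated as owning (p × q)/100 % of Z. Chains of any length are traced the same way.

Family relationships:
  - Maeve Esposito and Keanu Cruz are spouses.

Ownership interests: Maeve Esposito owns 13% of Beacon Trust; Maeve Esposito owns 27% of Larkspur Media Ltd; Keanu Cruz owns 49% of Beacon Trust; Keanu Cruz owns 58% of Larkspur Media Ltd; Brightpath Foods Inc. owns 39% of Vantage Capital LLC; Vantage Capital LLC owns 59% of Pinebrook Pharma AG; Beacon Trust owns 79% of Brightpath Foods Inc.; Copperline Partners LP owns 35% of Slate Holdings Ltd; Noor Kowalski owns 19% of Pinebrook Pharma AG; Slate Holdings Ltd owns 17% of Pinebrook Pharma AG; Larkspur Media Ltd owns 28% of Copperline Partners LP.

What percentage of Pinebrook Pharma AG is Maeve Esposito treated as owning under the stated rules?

By spousal attribution (R1), Maeve Esposito is treated as also owning Keanu Cruz's interest in Larkspur Media Ltd, giving 27% + 58% = 85%.
By spousal attribution (R1), Maeve Esposito is treated as also owning Keanu Cruz's interest in Beacon Trust, giving 13% + 49% = 62%.
Chain via Larkspur Media Ltd → Copperline Partners LP → Slate Holdings Ltd (R3): 85% × 28% × 35% × 17% = 1.4161% of Pinebrook Pharma AG.
Chain via Beacon Trust → Brightpath Foods Inc. → Vantage Capital LLC (R3): 62% × 79% × 39% × 59% = 11.270298% of Pinebrook Pharma AG.
Aggregating (R2): 1.4161% + 11.270298% = 12.686398%.

12.686398%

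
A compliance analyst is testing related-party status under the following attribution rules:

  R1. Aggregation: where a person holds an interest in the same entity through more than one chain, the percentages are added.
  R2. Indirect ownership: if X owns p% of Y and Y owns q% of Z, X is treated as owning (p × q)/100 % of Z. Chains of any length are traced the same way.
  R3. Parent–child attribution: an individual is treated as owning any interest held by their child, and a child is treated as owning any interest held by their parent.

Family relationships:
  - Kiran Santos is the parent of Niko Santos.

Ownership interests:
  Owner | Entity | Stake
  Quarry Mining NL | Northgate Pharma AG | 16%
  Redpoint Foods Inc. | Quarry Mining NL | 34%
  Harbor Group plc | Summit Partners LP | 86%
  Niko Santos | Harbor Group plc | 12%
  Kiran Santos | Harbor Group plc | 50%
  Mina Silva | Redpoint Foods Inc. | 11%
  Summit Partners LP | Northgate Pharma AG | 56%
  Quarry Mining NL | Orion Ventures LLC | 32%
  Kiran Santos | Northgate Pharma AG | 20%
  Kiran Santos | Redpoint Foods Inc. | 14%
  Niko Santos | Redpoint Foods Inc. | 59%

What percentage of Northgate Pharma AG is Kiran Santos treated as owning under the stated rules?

By parent–child attribution (R3), Kiran Santos is treated as also owning Niko Santos's interest in Redpoint Foods Inc, giving 14% + 59% = 73%.
By parent–child attribution (R3), Kiran Santos is treated as also owning Niko Santos's interest in Harbor Group plc, giving 50% + 12% = 62%.
Chain via Redpoint Foods Inc. → Quarry Mining NL (R2): 73% × 34% × 16% = 3.9712% of Northgate Pharma AG.
Chain via Harbor Group plc → Summit Partners LP (R2): 62% × 86% × 56% = 29.8592% of Northgate Pharma AG.
Direct interest in Northgate Pharma AG: 20%.
Aggregating (R1): 3.9712% + 29.8592% + 20% = 53.8304%.

53.8304%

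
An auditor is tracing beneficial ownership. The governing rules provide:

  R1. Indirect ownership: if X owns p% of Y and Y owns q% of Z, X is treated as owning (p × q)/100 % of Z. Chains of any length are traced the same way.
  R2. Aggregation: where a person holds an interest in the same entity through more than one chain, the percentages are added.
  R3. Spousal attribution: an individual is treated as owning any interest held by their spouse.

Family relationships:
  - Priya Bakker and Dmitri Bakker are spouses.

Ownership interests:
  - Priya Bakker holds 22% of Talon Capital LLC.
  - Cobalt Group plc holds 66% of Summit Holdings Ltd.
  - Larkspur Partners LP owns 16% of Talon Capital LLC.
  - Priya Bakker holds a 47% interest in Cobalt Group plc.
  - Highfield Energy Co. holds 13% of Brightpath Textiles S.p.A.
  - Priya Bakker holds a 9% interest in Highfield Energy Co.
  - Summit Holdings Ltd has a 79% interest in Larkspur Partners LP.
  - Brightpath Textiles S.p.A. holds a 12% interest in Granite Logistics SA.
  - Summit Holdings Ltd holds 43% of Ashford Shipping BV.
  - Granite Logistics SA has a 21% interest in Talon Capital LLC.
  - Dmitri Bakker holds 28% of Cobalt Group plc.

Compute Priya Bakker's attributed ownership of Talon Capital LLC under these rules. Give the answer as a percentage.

By spousal attribution (R3), Priya Bakker is treated as also owning Dmitri Bakker's interest in Cobalt Group plc, giving 47% + 28% = 75%.
Chain via Highfield Energy Co. → Brightpath Textiles S.p.A. → Granite Logistics SA (R1): 9% × 13% × 12% × 21% = 0.029484% of Talon Capital LLC.
Chain via Cobalt Group plc → Summit Holdings Ltd → Larkspur Partners LP (R1): 75% × 66% × 79% × 16% = 6.2568% of Talon Capital LLC.
Direct interest in Talon Capital LLC: 22%.
Aggregating (R2): 0.029484% + 6.2568% + 22% = 28.286284%.

28.286284%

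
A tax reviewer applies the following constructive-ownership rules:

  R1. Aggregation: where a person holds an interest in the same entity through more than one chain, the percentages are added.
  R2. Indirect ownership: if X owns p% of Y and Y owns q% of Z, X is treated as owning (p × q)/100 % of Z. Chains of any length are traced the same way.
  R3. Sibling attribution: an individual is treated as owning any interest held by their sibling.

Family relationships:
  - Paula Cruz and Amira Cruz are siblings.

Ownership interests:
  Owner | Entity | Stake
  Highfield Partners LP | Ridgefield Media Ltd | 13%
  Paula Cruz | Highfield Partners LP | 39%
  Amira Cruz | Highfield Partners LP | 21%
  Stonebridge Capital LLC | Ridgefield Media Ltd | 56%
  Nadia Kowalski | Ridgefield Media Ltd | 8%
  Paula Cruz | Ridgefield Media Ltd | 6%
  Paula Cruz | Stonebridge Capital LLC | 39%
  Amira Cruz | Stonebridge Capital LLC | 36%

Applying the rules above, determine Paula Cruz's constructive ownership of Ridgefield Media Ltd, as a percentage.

55.8%

By sibling attribution (R3), Paula Cruz is treated as also owning Amira Cruz's interest in Highfield Partners LP, giving 39% + 21% = 60%.
By sibling attribution (R3), Paula Cruz is treated as also owning Amira Cruz's interest in Stonebridge Capital LLC, giving 39% + 36% = 75%.
Chain via Highfield Partners LP (R2): 60% × 13% = 7.8% of Ridgefield Media Ltd.
Chain via Stonebridge Capital LLC (R2): 75% × 56% = 42% of Ridgefield Media Ltd.
Direct interest in Ridgefield Media Ltd: 6%.
Aggregating (R1): 7.8% + 42% + 6% = 55.8%.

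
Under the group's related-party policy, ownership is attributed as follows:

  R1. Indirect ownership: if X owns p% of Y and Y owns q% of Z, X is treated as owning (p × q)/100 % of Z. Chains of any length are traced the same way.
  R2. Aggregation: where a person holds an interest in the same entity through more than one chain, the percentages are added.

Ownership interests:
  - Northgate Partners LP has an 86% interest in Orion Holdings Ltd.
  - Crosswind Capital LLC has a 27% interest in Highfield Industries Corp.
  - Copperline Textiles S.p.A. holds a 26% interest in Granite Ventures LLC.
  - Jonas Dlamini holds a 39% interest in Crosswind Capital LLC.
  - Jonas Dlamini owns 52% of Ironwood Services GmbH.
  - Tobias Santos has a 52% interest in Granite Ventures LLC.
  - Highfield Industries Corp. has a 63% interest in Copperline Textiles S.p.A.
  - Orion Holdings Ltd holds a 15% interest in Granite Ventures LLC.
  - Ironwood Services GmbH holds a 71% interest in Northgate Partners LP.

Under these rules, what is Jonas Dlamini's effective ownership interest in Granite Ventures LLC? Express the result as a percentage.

6.487494%

Chain via Ironwood Services GmbH → Northgate Partners LP → Orion Holdings Ltd (R1): 52% × 71% × 86% × 15% = 4.76268% of Granite Ventures LLC.
Chain via Crosswind Capital LLC → Highfield Industries Corp. → Copperline Textiles S.p.A. (R1): 39% × 27% × 63% × 26% = 1.724814% of Granite Ventures LLC.
Aggregating (R2): 4.76268% + 1.724814% = 6.487494%.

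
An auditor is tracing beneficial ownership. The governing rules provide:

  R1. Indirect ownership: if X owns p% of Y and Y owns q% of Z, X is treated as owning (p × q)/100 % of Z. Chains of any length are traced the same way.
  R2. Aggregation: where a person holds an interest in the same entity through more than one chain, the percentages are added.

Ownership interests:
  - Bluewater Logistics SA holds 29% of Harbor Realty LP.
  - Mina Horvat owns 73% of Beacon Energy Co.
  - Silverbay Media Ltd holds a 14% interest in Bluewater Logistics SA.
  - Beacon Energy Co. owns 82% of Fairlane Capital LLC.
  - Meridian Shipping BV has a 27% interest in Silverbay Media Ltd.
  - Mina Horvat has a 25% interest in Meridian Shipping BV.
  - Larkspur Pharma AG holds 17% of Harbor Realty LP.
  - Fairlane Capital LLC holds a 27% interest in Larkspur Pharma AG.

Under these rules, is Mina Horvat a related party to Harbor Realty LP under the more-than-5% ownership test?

Chain via Beacon Energy Co. → Fairlane Capital LLC → Larkspur Pharma AG (R1): 73% × 82% × 27% × 17% = 2.747574% of Harbor Realty LP.
Chain via Meridian Shipping BV → Silverbay Media Ltd → Bluewater Logistics SA (R1): 25% × 27% × 14% × 29% = 0.27405% of Harbor Realty LP.
Aggregating (R2): 2.747574% + 0.27405% = 3.021624%.
3.021624% does not exceed the 5% threshold, so Mina is not a related party to Harbor Realty LP.

No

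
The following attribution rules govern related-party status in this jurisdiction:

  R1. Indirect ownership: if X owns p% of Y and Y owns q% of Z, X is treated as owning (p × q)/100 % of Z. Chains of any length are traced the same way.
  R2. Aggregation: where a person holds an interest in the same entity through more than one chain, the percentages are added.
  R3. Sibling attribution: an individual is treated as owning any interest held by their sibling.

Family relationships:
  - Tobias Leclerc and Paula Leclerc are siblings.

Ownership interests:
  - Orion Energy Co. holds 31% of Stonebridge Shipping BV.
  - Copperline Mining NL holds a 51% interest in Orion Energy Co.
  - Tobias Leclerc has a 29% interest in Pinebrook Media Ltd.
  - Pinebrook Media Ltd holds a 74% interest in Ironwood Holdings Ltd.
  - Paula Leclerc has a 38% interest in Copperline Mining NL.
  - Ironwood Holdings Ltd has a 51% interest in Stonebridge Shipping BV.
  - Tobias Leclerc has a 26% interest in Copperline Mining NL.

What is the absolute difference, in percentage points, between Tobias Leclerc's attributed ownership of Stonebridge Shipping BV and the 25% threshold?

3.937

By sibling attribution (R3), Tobias Leclerc is treated as also owning Paula Leclerc's interest in Copperline Mining NL, giving 26% + 38% = 64%.
Chain via Copperline Mining NL → Orion Energy Co. (R1): 64% × 51% × 31% = 10.1184% of Stonebridge Shipping BV.
Chain via Pinebrook Media Ltd → Ironwood Holdings Ltd (R1): 29% × 74% × 51% = 10.9446% of Stonebridge Shipping BV.
Aggregating (R2): 10.1184% + 10.9446% = 21.063%.
21.063% falls short of the 25% threshold by 3.937 percentage points.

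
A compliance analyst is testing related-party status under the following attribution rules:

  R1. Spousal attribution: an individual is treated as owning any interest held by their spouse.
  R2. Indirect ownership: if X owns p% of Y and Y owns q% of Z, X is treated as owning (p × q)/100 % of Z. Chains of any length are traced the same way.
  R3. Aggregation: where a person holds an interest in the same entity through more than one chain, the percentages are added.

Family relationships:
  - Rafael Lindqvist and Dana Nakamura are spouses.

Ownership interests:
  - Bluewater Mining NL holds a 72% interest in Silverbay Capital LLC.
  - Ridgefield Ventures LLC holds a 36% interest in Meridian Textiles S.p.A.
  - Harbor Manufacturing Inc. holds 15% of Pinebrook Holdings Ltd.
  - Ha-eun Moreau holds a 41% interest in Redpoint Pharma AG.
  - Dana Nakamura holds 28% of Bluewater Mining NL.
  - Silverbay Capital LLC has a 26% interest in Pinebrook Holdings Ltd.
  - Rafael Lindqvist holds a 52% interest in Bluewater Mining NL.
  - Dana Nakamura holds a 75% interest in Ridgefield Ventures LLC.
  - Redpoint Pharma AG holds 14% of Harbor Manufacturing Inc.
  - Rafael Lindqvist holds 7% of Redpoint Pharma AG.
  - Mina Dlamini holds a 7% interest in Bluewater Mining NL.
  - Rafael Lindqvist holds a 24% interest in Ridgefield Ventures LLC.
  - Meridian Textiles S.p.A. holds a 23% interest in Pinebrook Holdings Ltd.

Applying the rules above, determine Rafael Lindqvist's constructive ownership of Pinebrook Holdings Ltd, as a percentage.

23.3202%

By spousal attribution (R1), Rafael Lindqvist is treated as also owning Dana Nakamura's interest in Bluewater Mining NL, giving 52% + 28% = 80%.
By spousal attribution (R1), Rafael Lindqvist is treated as also owning Dana Nakamura's interest in Ridgefield Ventures LLC, giving 24% + 75% = 99%.
Chain via Bluewater Mining NL → Silverbay Capital LLC (R2): 80% × 72% × 26% = 14.976% of Pinebrook Holdings Ltd.
Chain via Ridgefield Ventures LLC → Meridian Textiles S.p.A. (R2): 99% × 36% × 23% = 8.1972% of Pinebrook Holdings Ltd.
Chain via Redpoint Pharma AG → Harbor Manufacturing Inc. (R2): 7% × 14% × 15% = 0.147% of Pinebrook Holdings Ltd.
Aggregating (R3): 14.976% + 8.1972% + 0.147% = 23.3202%.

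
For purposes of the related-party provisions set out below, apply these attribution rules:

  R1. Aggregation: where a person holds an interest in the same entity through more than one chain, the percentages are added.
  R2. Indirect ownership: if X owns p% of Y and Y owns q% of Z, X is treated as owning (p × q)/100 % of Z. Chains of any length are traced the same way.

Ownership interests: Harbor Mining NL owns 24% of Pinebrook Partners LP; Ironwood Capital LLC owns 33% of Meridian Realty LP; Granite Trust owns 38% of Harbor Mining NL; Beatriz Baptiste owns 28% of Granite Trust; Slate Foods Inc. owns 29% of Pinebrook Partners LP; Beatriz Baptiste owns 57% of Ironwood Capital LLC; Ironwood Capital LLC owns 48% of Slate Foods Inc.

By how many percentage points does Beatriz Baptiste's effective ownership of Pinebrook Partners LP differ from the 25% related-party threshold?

Chain via Granite Trust → Harbor Mining NL (R2): 28% × 38% × 24% = 2.5536% of Pinebrook Partners LP.
Chain via Ironwood Capital LLC → Slate Foods Inc. (R2): 57% × 48% × 29% = 7.9344% of Pinebrook Partners LP.
Aggregating (R1): 2.5536% + 7.9344% = 10.488%.
10.488% falls short of the 25% threshold by 14.512 percentage points.

14.512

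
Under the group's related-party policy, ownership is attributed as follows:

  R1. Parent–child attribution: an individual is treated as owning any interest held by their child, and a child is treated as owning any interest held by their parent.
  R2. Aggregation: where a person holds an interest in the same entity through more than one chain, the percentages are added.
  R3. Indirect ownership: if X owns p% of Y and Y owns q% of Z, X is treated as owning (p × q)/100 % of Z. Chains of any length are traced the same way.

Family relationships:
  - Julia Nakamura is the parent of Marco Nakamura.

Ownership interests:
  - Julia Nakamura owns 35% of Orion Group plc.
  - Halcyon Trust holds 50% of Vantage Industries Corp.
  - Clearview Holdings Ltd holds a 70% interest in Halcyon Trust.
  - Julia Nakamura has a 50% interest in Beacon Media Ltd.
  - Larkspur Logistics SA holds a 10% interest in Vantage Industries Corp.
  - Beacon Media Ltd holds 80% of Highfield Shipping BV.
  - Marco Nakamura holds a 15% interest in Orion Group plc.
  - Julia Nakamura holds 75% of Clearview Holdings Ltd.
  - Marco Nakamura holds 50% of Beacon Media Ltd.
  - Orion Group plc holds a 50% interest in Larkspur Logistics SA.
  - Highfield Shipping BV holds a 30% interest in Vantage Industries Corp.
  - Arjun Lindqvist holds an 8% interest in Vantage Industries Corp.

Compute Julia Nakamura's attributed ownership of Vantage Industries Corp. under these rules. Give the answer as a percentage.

52.75%

By parent–child attribution (R1), Julia Nakamura is treated as also owning Marco Nakamura's interest in Beacon Media Ltd, giving 50% + 50% = 100%.
By parent–child attribution (R1), Julia Nakamura is treated as also owning Marco Nakamura's interest in Orion Group plc, giving 35% + 15% = 50%.
Chain via Beacon Media Ltd → Highfield Shipping BV (R3): 100% × 80% × 30% = 24% of Vantage Industries Corp.
Chain via Orion Group plc → Larkspur Logistics SA (R3): 50% × 50% × 10% = 2.5% of Vantage Industries Corp.
Chain via Clearview Holdings Ltd → Halcyon Trust (R3): 75% × 70% × 50% = 26.25% of Vantage Industries Corp.
Aggregating (R2): 24% + 2.5% + 26.25% = 52.75%.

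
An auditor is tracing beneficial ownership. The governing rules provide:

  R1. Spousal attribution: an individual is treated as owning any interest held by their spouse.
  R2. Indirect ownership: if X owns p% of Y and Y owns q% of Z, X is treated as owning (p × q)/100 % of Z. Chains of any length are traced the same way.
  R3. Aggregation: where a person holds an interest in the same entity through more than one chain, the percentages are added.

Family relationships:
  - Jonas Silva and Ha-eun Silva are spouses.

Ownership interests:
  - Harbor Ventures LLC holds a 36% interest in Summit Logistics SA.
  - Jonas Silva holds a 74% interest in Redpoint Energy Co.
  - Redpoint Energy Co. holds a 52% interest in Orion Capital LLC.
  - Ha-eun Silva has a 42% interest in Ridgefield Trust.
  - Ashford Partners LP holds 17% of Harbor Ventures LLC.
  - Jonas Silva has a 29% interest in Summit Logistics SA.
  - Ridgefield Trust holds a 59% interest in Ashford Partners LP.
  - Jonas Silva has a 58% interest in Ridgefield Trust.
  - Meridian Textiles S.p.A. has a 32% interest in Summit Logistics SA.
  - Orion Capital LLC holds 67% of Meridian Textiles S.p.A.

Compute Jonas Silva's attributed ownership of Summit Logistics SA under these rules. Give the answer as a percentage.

40.860912%

By spousal attribution (R1), Jonas Silva is treated as also owning Ha-eun Silva's interest in Ridgefield Trust, giving 58% + 42% = 100%.
Chain via Redpoint Energy Co. → Orion Capital LLC → Meridian Textiles S.p.A. (R2): 74% × 52% × 67% × 32% = 8.250112% of Summit Logistics SA.
Chain via Ridgefield Trust → Ashford Partners LP → Harbor Ventures LLC (R2): 100% × 59% × 17% × 36% = 3.6108% of Summit Logistics SA.
Direct interest in Summit Logistics SA: 29%.
Aggregating (R3): 8.250112% + 3.6108% + 29% = 40.860912%.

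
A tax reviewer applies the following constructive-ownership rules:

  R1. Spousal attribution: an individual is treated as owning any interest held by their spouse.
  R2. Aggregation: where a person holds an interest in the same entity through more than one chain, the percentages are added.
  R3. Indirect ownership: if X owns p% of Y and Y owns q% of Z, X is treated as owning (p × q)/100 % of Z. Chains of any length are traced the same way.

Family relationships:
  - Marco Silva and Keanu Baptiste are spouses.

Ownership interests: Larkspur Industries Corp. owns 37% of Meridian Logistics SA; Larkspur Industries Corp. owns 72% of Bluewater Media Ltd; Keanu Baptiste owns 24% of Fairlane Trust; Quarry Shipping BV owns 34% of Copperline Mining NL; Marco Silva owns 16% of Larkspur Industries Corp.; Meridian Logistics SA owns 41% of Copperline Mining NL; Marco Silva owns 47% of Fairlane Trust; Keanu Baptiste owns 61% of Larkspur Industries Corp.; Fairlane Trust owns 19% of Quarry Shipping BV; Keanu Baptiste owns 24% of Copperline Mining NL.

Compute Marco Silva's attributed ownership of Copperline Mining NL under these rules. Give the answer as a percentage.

40.2675%

By spousal attribution (R1), Marco Silva is treated as also owning Keanu Baptiste's interest in Larkspur Industries Corp, giving 16% + 61% = 77%.
By spousal attribution (R1), Marco Silva is treated as also owning Keanu Baptiste's interest in Fairlane Trust, giving 47% + 24% = 71%.
By spousal attribution (R1), Marco Silva is treated as owning Keanu Baptiste's 24% interest in Copperline Mining NL.
Chain via Larkspur Industries Corp. → Meridian Logistics SA (R3): 77% × 37% × 41% = 11.6809% of Copperline Mining NL.
Chain via Fairlane Trust → Quarry Shipping BV (R3): 71% × 19% × 34% = 4.5866% of Copperline Mining NL.
Direct interest in Copperline Mining NL: 24%.
Aggregating (R2): 11.6809% + 4.5866% + 24% = 40.2675%.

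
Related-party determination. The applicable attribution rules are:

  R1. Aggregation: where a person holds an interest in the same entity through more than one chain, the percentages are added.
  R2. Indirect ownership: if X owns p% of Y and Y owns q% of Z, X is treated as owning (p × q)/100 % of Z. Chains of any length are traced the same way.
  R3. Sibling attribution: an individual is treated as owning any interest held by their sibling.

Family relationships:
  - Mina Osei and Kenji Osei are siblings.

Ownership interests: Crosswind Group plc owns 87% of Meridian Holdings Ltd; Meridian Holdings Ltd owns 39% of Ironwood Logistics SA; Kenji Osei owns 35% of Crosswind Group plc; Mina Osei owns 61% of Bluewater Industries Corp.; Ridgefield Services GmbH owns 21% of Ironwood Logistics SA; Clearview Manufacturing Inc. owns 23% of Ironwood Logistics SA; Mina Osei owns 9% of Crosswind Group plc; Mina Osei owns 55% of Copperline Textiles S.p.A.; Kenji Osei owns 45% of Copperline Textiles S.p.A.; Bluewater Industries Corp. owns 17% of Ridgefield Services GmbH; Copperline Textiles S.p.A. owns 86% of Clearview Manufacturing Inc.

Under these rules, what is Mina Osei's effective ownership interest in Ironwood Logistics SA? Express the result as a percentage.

36.8869%

By sibling attribution (R3), Mina Osei is treated as also owning Kenji Osei's interest in Copperline Textiles S.p.A, giving 55% + 45% = 100%.
By sibling attribution (R3), Mina Osei is treated as also owning Kenji Osei's interest in Crosswind Group plc, giving 9% + 35% = 44%.
Chain via Bluewater Industries Corp. → Ridgefield Services GmbH (R2): 61% × 17% × 21% = 2.1777% of Ironwood Logistics SA.
Chain via Copperline Textiles S.p.A. → Clearview Manufacturing Inc. (R2): 100% × 86% × 23% = 19.78% of Ironwood Logistics SA.
Chain via Crosswind Group plc → Meridian Holdings Ltd (R2): 44% × 87% × 39% = 14.9292% of Ironwood Logistics SA.
Aggregating (R1): 2.1777% + 19.78% + 14.9292% = 36.8869%.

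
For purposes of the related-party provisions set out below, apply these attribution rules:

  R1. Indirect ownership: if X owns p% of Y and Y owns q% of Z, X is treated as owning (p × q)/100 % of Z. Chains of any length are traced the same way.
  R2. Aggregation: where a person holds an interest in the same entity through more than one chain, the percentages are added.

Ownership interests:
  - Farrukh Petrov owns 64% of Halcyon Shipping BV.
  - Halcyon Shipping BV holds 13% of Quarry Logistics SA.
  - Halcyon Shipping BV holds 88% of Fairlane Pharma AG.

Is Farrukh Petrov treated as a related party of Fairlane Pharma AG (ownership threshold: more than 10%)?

Chain via Halcyon Shipping BV (R1): 64% × 88% = 56.32% of Fairlane Pharma AG.
56.32% exceeds the 10% threshold, so Farrukh is a related party to Fairlane Pharma AG.

Yes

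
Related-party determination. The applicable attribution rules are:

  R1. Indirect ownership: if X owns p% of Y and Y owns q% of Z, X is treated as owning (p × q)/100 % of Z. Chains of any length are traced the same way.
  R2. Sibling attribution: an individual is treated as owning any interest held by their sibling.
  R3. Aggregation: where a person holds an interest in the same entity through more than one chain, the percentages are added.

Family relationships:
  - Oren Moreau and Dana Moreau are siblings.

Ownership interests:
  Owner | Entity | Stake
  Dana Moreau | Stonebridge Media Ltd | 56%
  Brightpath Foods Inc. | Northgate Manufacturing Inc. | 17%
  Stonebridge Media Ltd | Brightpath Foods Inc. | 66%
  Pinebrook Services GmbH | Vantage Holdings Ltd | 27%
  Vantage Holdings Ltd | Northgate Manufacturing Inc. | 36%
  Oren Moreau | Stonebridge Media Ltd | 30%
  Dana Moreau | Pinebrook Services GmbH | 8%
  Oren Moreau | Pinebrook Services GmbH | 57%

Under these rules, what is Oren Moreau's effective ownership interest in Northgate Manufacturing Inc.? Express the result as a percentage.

15.9672%

By sibling attribution (R2), Oren Moreau is treated as also owning Dana Moreau's interest in Stonebridge Media Ltd, giving 30% + 56% = 86%.
By sibling attribution (R2), Oren Moreau is treated as also owning Dana Moreau's interest in Pinebrook Services GmbH, giving 57% + 8% = 65%.
Chain via Stonebridge Media Ltd → Brightpath Foods Inc. (R1): 86% × 66% × 17% = 9.6492% of Northgate Manufacturing Inc.
Chain via Pinebrook Services GmbH → Vantage Holdings Ltd (R1): 65% × 27% × 36% = 6.318% of Northgate Manufacturing Inc.
Aggregating (R3): 9.6492% + 6.318% = 15.9672%.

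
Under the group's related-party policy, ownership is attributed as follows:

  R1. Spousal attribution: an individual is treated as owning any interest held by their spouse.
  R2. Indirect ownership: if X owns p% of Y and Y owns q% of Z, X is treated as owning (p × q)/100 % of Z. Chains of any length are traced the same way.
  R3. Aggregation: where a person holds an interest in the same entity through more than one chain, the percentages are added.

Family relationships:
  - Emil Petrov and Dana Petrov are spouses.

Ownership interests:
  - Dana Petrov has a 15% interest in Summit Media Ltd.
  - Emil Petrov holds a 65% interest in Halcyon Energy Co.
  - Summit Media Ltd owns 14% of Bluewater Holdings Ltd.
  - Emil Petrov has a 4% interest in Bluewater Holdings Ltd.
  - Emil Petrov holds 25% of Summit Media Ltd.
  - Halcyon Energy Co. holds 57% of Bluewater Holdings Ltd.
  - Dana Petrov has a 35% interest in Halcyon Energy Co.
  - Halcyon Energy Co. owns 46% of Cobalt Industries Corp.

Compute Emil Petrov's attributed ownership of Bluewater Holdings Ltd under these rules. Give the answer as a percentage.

66.6%

By spousal attribution (R1), Emil Petrov is treated as also owning Dana Petrov's interest in Halcyon Energy Co, giving 65% + 35% = 100%.
By spousal attribution (R1), Emil Petrov is treated as also owning Dana Petrov's interest in Summit Media Ltd, giving 25% + 15% = 40%.
Chain via Halcyon Energy Co. (R2): 100% × 57% = 57% of Bluewater Holdings Ltd.
Chain via Summit Media Ltd (R2): 40% × 14% = 5.6% of Bluewater Holdings Ltd.
Direct interest in Bluewater Holdings Ltd: 4%.
Aggregating (R3): 57% + 5.6% + 4% = 66.6%.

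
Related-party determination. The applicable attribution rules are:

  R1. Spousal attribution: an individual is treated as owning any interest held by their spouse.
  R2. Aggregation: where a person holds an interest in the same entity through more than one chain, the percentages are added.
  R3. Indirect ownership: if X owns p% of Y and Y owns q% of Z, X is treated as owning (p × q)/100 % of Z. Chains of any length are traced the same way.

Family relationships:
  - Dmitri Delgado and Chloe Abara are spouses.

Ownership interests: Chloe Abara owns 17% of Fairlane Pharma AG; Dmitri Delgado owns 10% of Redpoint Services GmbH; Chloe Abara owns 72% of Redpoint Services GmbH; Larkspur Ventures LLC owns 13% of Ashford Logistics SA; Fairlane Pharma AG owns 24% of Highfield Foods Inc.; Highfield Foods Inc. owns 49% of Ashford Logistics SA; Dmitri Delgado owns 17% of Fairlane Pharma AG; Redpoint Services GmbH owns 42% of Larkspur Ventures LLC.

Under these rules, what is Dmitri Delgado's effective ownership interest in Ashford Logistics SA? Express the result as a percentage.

By spousal attribution (R1), Dmitri Delgado is treated as also owning Chloe Abara's interest in Redpoint Services GmbH, giving 10% + 72% = 82%.
By spousal attribution (R1), Dmitri Delgado is treated as also owning Chloe Abara's interest in Fairlane Pharma AG, giving 17% + 17% = 34%.
Chain via Redpoint Services GmbH → Larkspur Ventures LLC (R3): 82% × 42% × 13% = 4.4772% of Ashford Logistics SA.
Chain via Fairlane Pharma AG → Highfield Foods Inc. (R3): 34% × 24% × 49% = 3.9984% of Ashford Logistics SA.
Aggregating (R2): 4.4772% + 3.9984% = 8.4756%.

8.4756%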